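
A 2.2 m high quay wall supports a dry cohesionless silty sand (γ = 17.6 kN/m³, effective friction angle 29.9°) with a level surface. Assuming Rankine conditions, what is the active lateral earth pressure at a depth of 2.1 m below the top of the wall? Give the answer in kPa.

12.4 kPa

K_a = (1 − sin φ)/(1 + sin φ) = 0.3347.
σ_h = K_a γ z = 0.3347 × 17.6 × 2.1 = 12.37 kPa.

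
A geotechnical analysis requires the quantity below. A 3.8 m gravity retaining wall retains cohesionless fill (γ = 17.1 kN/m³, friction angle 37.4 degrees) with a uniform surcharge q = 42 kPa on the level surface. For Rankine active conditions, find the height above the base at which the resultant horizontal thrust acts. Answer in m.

1.62 m

K_a = 0.2443.
Triangular part P₁ = ½K_aγH² = 30.16 at H/3 = 1.267 m; rectangular part P₂ = K_a q H = 38.98 at H/2 = 1.900 m.
ȳ = (P₁·1.267 + P₂·1.900)/(P₁+P₂) = 1.624 m.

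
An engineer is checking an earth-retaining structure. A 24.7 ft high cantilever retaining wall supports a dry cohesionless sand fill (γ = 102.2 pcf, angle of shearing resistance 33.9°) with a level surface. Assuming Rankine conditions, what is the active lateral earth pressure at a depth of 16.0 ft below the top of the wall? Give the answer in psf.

K_a = (1 − sin φ)/(1 + sin φ) = 0.2839.
σ_h = K_a γ z = 0.2839 × 102.2 × 16.0 = 464.2 psf.

464 psf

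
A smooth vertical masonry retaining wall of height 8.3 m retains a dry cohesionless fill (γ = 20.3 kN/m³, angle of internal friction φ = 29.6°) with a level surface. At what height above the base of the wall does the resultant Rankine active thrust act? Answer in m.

K_a = 0.3387.
The pressure distribution is triangular, so the resultant acts at H/3 above the base = 8.3/3 = 2.767 m.

2.77 m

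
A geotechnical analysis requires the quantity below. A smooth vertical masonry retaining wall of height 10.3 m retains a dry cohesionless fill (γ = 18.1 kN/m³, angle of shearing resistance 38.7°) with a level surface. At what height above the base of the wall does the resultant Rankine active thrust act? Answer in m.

3.43 m

K_a = 0.2306.
The pressure distribution is triangular, so the resultant acts at H/3 above the base = 10.3/3 = 3.433 m.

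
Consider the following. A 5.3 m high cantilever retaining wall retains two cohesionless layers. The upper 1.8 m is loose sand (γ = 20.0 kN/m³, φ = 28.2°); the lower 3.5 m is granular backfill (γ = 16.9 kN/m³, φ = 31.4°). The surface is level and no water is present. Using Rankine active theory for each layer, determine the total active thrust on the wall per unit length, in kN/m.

83.9 kN/m

K_a1 = tan²(45°−28.2°/2) = 0.3582; K_a2 = tan²(45°−31.4°/2) = 0.3149.
Layer 1: σ at base = K_a1 γ₁ h₁ = 12.89 kPa; P₁ = ½×12.89×1.8 = 11.61.
Layer 2: σ_v at top = γ₁h₁ = 36.00; σ_h top = K_a2×36.00 = 11.34; σ_h base = K_a2×(36.00+16.9×3.5) = 29.96.
P₂ = ½(11.34+29.96)×3.5 = 72.28. Total P_a = 11.61+72.28 = 83.88 kN/m.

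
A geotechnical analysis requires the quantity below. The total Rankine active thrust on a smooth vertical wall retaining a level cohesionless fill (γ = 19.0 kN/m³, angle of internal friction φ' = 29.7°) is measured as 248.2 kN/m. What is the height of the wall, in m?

K_a = 0.3374. P_a = ½ K_a γ H² ⇒ H = √(2P_a/(K_a γ)).
H = √(2×248.2/(0.3374×19.0)) = 8.800 m.

8.80 m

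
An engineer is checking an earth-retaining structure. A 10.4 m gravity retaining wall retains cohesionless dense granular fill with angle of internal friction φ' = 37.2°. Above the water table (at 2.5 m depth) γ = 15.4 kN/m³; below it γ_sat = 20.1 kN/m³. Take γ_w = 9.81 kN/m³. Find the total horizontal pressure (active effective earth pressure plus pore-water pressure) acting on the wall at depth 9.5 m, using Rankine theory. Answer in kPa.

K_a = (1 − sin φ)/(1 + sin φ) = 0.2464.
γ' = 20.1 − 9.81 = 10.29 kN/m³.
Effective vertical stress at 9.5 m: σ'_v = 15.4×2.5 + 10.29×7.00 = 110.5 kPa.
σ'_h = K_a σ'_v = 0.2464 × 110.5 = 27.24 kPa; u = γ_w × 7.00 = 68.67 kPa.
Total σ_h = 27.24 + 68.67 = 95.91 kPa.

95.9 kPa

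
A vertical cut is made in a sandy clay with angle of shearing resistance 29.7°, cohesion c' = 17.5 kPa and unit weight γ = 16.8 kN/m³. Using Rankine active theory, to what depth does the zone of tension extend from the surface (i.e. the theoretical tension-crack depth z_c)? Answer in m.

3.59 m

K_a = tan²(45° − 29.7°/2) = 0.3374; √K_a = 0.5808.
The active pressure is zero where K_a γ z = 2c√K_a, so z_c = 2c/(γ√K_a) = 2×17.5/(16.8×0.5808) = 3.587 m.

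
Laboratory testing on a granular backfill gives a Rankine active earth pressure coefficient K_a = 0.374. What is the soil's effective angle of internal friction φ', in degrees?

27.1°

K_a = tan²(45° − φ/2) ⇒ 45° − φ/2 = arctan(√0.374) = 31.45°.
φ = 2(45° − 31.45°) = 27.10°.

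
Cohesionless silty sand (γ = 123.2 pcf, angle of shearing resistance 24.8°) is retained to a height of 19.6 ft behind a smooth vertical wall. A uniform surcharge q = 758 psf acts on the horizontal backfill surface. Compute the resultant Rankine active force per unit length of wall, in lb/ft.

15800 lb/ft

K_a = tan²(45° − φ/2) = 0.4090.
Soil triangle: ½ K_a γ H² = 0.5×0.4090×123.2×19.6² = 9679 lb/ft.
Surcharge rectangle: K_a q H = 0.4090×758×19.6 = 6076 lb/ft.
Total = 9679 + 6076 = 15750 lb/ft.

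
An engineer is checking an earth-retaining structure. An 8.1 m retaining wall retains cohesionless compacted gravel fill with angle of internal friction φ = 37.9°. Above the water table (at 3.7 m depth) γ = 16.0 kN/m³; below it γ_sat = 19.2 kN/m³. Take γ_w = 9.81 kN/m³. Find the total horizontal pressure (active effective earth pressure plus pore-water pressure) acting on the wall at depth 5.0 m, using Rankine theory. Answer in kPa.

29.8 kPa

K_a = (1 − sin φ)/(1 + sin φ) = 0.2389.
γ' = 19.2 − 9.81 = 9.390 kN/m³.
Effective vertical stress at 5.0 m: σ'_v = 16.0×3.7 + 9.390×1.30 = 71.41 kPa.
σ'_h = K_a σ'_v = 0.2389 × 71.41 = 17.06 kPa; u = γ_w × 1.30 = 12.75 kPa.
Total σ_h = 17.06 + 12.75 = 29.81 kPa.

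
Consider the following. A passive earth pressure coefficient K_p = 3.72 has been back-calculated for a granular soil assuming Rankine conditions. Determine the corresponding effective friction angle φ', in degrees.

35.2°

K_p = (1+sin φ)/(1−sin φ) ⇒ sin φ = (K_p − 1)/(K_p + 1) = 0.5763.
φ = arcsin(0.5763) = 35.19°.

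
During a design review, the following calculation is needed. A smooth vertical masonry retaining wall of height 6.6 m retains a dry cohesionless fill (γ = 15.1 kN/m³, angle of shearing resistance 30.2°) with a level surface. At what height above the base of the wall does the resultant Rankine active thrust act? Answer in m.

2.20 m

K_a = 0.3307.
The pressure distribution is triangular, so the resultant acts at H/3 above the base = 6.6/3 = 2.200 m.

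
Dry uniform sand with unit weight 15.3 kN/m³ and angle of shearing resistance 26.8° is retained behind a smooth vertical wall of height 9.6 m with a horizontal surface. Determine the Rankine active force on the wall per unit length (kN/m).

267 kN/m

K_a = tan²(45° − φ/2) = 0.3785.
P_a = ½ K_a γ H² = 0.5 × 0.3785 × 15.3 × 9.6² = 266.8 kN/m.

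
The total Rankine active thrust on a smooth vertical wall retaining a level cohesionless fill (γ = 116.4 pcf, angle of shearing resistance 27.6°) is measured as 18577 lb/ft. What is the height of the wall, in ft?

29.5 ft

K_a = 0.3668. P_a = ½ K_a γ H² ⇒ H = √(2P_a/(K_a γ)).
H = √(2×18577/(0.3668×116.4)) = 29.50 ft.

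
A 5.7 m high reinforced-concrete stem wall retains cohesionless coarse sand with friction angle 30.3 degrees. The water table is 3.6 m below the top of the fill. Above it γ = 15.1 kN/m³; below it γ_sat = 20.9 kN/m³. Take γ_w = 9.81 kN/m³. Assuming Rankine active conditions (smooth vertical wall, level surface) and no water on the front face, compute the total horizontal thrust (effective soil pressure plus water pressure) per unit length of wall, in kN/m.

99.5 kN/m

K_a = tan²(45° − φ/2) = 0.3293.
γ' = 20.9 − 9.81 = 11.09 kN/m³. Depth below WT = 2.1 m.
σ'_h at WT = K_a γ d_w = 17.90 kPa; at base = 17.90 + K_a γ' × 2.1 = 25.57 kPa.
P₁ (0–3.6 m) = ½×17.90×3.6 = 32.22. P₂ (3.6–5.7 m) = ½(17.90+25.57)×2.1 = 45.65.
P_w = ½ γ_w h₂² = 0.5×9.81×2.1² = 21.63. Total = 32.22+45.65+21.63 = 99.50 kN/m.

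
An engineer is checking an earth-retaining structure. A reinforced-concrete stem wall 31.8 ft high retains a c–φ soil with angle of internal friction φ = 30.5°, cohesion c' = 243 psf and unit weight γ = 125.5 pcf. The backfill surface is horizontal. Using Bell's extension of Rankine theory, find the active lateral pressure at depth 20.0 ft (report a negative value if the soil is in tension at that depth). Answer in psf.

K_a = (1 − sin φ)/(1 + sin φ) = 0.3267.
σ_a = K_a γ z − 2c√K_a = 0.3267×125.5×20.0 − 2×243×0.5715 = 542.2 psf.

542 psf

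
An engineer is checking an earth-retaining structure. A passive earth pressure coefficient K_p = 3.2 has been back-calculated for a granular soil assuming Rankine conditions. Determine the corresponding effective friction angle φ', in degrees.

31.6°

K_p = (1+sin φ)/(1−sin φ) ⇒ sin φ = (K_p − 1)/(K_p + 1) = 0.5238.
φ = arcsin(0.5238) = 31.59°.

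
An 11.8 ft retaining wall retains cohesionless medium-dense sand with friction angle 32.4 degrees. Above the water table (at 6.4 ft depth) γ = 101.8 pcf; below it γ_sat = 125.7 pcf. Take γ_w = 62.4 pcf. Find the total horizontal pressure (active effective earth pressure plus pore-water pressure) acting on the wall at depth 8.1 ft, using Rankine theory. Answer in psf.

K_a = (1 − sin φ)/(1 + sin φ) = 0.3022.
γ' = 125.7 − 62.4 = 63.30 pcf.
Effective vertical stress at 8.1 ft: σ'_v = 101.8×6.4 + 63.30×1.70 = 759.1 psf.
σ'_h = K_a σ'_v = 0.3022 × 759.1 = 229.4 psf; u = γ_w × 1.70 = 106.1 psf.
Total σ_h = 229.4 + 106.1 = 335.5 psf.

336 psf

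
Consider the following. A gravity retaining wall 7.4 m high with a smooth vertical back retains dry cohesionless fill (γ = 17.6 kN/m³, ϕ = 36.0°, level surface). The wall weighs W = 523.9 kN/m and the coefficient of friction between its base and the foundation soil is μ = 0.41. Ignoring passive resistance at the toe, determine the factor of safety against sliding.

K_a = tan²(45° − 36.0°/2) = 0.2596.
P_a = ½K_aγH² = 0.5×0.2596×17.6×7.4² = 125.1 kN/m, acting at H/3 = 2.467 m above the base.
FS_sliding = μW / P_a = 0.41×523.9 / 125.1 = 1.717.

1.72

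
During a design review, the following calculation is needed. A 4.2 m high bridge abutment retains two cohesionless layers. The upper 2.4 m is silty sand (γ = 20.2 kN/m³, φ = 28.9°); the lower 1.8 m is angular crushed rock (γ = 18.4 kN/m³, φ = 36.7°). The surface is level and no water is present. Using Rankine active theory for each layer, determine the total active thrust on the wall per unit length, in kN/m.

K_a1 = tan²(45°−28.9°/2) = 0.3484; K_a2 = tan²(45°−36.7°/2) = 0.2519.
Layer 1: σ at base = K_a1 γ₁ h₁ = 16.89 kPa; P₁ = ½×16.89×2.4 = 20.27.
Layer 2: σ_v at top = γ₁h₁ = 48.48; σ_h top = K_a2×48.48 = 12.21; σ_h base = K_a2×(48.48+18.4×1.8) = 20.55.
P₂ = ½(12.21+20.55)×1.8 = 29.49. Total P_a = 20.27+29.49 = 49.75 kN/m.

49.8 kN/m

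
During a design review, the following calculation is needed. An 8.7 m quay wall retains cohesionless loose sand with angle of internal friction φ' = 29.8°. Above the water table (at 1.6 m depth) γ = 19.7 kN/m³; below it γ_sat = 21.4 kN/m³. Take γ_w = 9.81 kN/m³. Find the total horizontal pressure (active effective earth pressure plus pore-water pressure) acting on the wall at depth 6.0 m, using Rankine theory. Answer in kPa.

70.9 kPa

K_a = (1 − sin φ)/(1 + sin φ) = 0.3360.
γ' = 21.4 − 9.81 = 11.59 kN/m³.
Effective vertical stress at 6.0 m: σ'_v = 19.7×1.6 + 11.59×4.40 = 82.52 kPa.
σ'_h = K_a σ'_v = 0.3360 × 82.52 = 27.73 kPa; u = γ_w × 4.40 = 43.16 kPa.
Total σ_h = 27.73 + 43.16 = 70.89 kPa.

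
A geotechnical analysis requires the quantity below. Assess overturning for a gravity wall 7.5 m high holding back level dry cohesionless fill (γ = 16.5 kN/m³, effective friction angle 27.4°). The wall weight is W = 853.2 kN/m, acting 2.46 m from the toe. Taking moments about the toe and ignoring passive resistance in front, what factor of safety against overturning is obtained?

4.89

K_a = tan²(45° − 27.4°/2) = 0.3697.
P_a = ½K_aγH² = 0.5×0.3697×16.5×7.5² = 171.6 kN/m, acting at H/3 = 2.500 m above the base.
Overturning moment M_o = P_a × H/3 = 171.6 × 2.500 = 428.9.
Resisting moment M_r = W × 2.46 = 853.2 × 2.46 = 2099.
FS_overturning = M_r/M_o = 2099/428.9 = 4.894.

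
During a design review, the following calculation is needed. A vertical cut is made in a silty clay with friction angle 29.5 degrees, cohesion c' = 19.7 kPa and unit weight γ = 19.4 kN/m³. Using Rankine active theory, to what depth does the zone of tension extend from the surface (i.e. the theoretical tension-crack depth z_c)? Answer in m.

K_a = tan²(45° − 29.5°/2) = 0.3401; √K_a = 0.5832.
The active pressure is zero where K_a γ z = 2c√K_a, so z_c = 2c/(γ√K_a) = 2×19.7/(19.4×0.5832) = 3.482 m.

3.48 m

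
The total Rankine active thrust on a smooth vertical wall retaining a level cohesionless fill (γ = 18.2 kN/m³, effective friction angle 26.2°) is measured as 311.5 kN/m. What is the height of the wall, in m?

K_a = 0.3874. P_a = ½ K_a γ H² ⇒ H = √(2P_a/(K_a γ)).
H = √(2×311.5/(0.3874×18.2)) = 9.400 m.

9.40 m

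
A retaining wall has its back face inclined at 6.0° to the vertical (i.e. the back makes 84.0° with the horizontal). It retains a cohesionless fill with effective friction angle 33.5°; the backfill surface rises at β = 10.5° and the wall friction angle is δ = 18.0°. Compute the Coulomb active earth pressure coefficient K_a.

K_a = sin²(α+φ) / [sin²α · sin(α−δ) · (1 + √{sin(φ+δ)sin(φ−β) / (sin(α−δ)sin(α+β))})²].
With α = 84.0°, φ = 33.5°, δ = 18.0°, β = 10.5°: K_a = 0.3490.

0.349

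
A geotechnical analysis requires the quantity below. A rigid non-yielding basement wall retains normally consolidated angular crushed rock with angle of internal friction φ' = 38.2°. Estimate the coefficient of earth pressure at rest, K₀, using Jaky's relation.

K₀ = 1 − sin φ' = 1 − sin 38.2° = 0.3816.

0.382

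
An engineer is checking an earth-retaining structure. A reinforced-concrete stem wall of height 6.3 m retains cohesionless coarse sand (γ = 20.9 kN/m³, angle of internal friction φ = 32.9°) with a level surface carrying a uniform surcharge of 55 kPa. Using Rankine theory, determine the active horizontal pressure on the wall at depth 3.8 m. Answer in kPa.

K_a = (1 − sin φ)/(1 + sin φ) = 0.2960.
σ_v = γz + q = 20.9 × 3.8 + 55 = 134.4 kPa.
σ_h = K_a σ_v = 0.2960 × 134.4 = 39.79 kPa.

39.8 kPa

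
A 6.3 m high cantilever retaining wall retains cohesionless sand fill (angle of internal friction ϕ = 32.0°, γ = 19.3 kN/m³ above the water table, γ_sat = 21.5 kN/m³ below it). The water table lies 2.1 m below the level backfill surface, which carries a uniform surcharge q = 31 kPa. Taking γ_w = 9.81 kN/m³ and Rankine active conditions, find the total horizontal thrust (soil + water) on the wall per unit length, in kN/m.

K_a = tan²(45° − φ/2) = 0.3073.
γ' = 21.5 − 9.81 = 11.69 kN/m³. h₂ = H − d_w = 4.2 m.
σ'_h: at surface K_a·q = 9.525; at WT K_a(q+γd_w) = 21.98; at base K_a(q+γd_w+γ'h₂) = 37.06 kPa.
P₁ = ½(9.525+21.98)×2.1 = 33.08; P₂ = ½(21.98+37.06)×4.2 = 124.0; P_w = ½γ_w h₂² = 86.52.
Total = 33.08+124.0+86.52 = 243.6 kN/m.

244 kN/m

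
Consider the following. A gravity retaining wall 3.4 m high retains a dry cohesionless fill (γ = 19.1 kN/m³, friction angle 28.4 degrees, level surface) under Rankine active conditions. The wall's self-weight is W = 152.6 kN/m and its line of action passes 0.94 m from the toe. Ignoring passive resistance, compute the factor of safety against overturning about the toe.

K_a = tan²(45° − 28.4°/2) = 0.3554.
P_a = ½K_aγH² = 0.5×0.3554×19.1×3.4² = 39.23 kN/m, acting at H/3 = 1.133 m above the base.
Overturning moment M_o = P_a × H/3 = 39.23 × 1.133 = 44.46.
Resisting moment M_r = W × 0.94 = 152.6 × 0.94 = 143.4.
FS_overturning = M_r/M_o = 143.4/44.46 = 3.226.

3.23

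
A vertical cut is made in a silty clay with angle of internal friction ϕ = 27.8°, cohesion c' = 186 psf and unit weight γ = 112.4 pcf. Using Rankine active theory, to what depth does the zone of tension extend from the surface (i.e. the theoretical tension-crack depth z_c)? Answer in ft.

K_a = tan²(45° − 27.8°/2) = 0.3639; √K_a = 0.6032.
The active pressure is zero where K_a γ z = 2c√K_a, so z_c = 2c/(γ√K_a) = 2×186/(112.4×0.6032) = 5.486 ft.

5.49 ft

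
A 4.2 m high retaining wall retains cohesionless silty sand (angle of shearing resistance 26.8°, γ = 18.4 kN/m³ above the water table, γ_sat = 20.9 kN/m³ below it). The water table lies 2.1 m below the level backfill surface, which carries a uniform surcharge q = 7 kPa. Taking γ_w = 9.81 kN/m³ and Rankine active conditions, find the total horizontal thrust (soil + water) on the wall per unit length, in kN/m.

88.1 kN/m

K_a = tan²(45° − φ/2) = 0.3785.
γ' = 20.9 − 9.81 = 11.09 kN/m³. h₂ = H − d_w = 2.1 m.
σ'_h: at surface K_a·q = 2.649; at WT K_a(q+γd_w) = 17.27; at base K_a(q+γd_w+γ'h₂) = 26.09 kPa.
P₁ = ½(2.649+17.27)×2.1 = 20.92; P₂ = ½(17.27+26.09)×2.1 = 45.53; P_w = ½γ_w h₂² = 21.63.
Total = 20.92+45.53+21.63 = 88.08 kN/m.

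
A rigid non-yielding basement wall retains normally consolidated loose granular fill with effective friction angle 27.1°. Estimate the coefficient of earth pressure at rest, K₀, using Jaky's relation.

K₀ = 1 − sin φ' = 1 − sin 27.1° = 0.5445.

0.544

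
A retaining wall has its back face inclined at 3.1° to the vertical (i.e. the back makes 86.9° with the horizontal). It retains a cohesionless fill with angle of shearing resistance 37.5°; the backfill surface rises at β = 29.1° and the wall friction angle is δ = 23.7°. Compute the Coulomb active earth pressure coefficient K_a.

K_a = sin²(α+φ) / [sin²α · sin(α−δ) · (1 + √{sin(φ+δ)sin(φ−β) / (sin(α−δ)sin(α+β))})²].
With α = 86.9°, φ = 37.5°, δ = 23.7°, β = 29.1°: K_a = 0.3906.

0.391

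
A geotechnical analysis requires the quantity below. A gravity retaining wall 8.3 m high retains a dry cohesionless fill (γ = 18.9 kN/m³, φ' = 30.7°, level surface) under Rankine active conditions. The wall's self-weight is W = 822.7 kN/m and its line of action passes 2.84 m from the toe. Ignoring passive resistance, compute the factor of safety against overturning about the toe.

4.00

K_a = tan²(45° − 30.7°/2) = 0.3240.
P_a = ½K_aγH² = 0.5×0.3240×18.9×8.3² = 210.9 kN/m, acting at H/3 = 2.767 m above the base.
Overturning moment M_o = P_a × H/3 = 210.9 × 2.767 = 583.6.
Resisting moment M_r = W × 2.84 = 822.7 × 2.84 = 2336.
FS_overturning = M_r/M_o = 2336/583.6 = 4.003.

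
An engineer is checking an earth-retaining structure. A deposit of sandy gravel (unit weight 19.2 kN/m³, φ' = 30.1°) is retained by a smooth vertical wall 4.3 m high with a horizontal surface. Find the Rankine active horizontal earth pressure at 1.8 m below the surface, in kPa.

K_a = (1 − sin φ)/(1 + sin φ) = 0.3320.
σ_h = K_a γ z = 0.3320 × 19.2 × 1.8 = 11.47 kPa.

11.5 kPa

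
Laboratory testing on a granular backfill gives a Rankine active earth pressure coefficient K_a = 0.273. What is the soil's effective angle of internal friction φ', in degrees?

34.8°

K_a = tan²(45° − φ/2) ⇒ 45° − φ/2 = arctan(√0.273) = 27.59°.
φ = 2(45° − 27.59°) = 34.83°.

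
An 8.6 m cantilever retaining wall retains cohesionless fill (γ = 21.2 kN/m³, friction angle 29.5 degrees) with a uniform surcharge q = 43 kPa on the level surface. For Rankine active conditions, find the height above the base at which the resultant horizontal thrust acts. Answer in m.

3.33 m

K_a = 0.3401.
Triangular part P₁ = ½K_aγH² = 266.6 at H/3 = 2.867 m; rectangular part P₂ = K_a q H = 125.8 at H/2 = 4.300 m.
ȳ = (P₁·2.867 + P₂·4.300)/(P₁+P₂) = 3.326 m.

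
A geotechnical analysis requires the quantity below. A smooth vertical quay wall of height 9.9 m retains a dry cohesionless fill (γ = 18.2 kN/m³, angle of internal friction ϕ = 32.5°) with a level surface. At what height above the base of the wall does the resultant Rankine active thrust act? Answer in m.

3.30 m

K_a = 0.3010.
The pressure distribution is triangular, so the resultant acts at H/3 above the base = 9.9/3 = 3.300 m.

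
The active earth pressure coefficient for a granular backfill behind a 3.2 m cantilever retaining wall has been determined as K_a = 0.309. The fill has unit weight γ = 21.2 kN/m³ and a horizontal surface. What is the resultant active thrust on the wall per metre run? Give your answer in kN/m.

33.5 kN/m

P = ½ K_a γ H² = 0.5 × 0.309 × 21.2 × 3.2² = 33.54 kN/m.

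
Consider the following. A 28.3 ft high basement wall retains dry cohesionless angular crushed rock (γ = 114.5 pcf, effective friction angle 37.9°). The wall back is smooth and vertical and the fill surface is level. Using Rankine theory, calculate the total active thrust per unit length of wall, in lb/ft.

11000 lb/ft

K_a = tan²(45° − φ/2) = 0.2389.
P_a = ½ K_a γ H² = 0.5 × 0.2389 × 114.5 × 28.3² = 10960 lb/ft.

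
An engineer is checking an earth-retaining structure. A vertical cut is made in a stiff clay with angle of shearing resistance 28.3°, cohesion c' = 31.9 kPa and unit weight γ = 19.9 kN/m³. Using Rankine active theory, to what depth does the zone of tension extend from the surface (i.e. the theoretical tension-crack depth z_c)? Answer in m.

5.37 m

K_a = tan²(45° − 28.3°/2) = 0.3568; √K_a = 0.5973.
The active pressure is zero where K_a γ z = 2c√K_a, so z_c = 2c/(γ√K_a) = 2×31.9/(19.9×0.5973) = 5.368 m.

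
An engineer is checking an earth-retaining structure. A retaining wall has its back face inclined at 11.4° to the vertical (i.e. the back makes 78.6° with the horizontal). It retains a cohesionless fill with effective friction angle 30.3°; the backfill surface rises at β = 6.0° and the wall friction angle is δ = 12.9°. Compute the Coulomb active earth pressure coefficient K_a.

K_a = sin²(α+φ) / [sin²α · sin(α−δ) · (1 + √{sin(φ+δ)sin(φ−β) / (sin(α−δ)sin(α+β))})²].
With α = 78.6°, φ = 30.3°, δ = 12.9°, β = 6.0°: K_a = 0.4215.

0.421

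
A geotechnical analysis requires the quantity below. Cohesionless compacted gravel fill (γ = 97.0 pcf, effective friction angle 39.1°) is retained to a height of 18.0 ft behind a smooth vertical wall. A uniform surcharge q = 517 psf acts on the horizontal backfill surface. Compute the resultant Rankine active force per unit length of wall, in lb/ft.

5670 lb/ft

K_a = tan²(45° − φ/2) = 0.2265.
Soil triangle: ½ K_a γ H² = 0.5×0.2265×97.0×18.0² = 3559 lb/ft.
Surcharge rectangle: K_a q H = 0.2265×517×18.0 = 2108 lb/ft.
Total = 3559 + 2108 = 5667 lb/ft.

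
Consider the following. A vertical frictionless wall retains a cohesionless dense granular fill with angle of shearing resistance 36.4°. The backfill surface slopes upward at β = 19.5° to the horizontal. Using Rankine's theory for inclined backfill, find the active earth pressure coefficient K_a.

K_a = cos β · (cos β − √(cos²β − cos²φ)) / (cos β + √(cos²β − cos²φ)).
cos β = 0.9426, cos φ = 0.8049, √(cos²β − cos²φ) = 0.4906.
K_a = 0.9426 × (0.9426 − 0.4906)/(0.9426 + 0.4906) = 0.2973.

0.297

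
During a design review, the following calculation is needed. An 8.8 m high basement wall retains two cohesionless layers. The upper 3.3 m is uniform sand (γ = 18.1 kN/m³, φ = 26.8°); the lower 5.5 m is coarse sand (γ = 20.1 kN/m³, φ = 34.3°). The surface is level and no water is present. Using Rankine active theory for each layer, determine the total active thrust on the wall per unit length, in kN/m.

214 kN/m

K_a1 = tan²(45°−26.8°/2) = 0.3785; K_a2 = tan²(45°−34.3°/2) = 0.2792.
Layer 1: σ at base = K_a1 γ₁ h₁ = 22.61 kPa; P₁ = ½×22.61×3.3 = 37.30.
Layer 2: σ_v at top = γ₁h₁ = 59.73; σ_h top = K_a2×59.73 = 16.67; σ_h base = K_a2×(59.73+20.1×5.5) = 47.54.
P₂ = ½(16.67+47.54)×5.5 = 176.6. Total P_a = 37.30+176.6 = 213.9 kN/m.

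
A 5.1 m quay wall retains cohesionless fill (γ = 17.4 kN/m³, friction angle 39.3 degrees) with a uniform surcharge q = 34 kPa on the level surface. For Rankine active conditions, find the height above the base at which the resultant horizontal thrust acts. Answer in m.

2.07 m

K_a = 0.2245.
Triangular part P₁ = ½K_aγH² = 50.79 at H/3 = 1.700 m; rectangular part P₂ = K_a q H = 38.92 at H/2 = 2.550 m.
ȳ = (P₁·1.700 + P₂·2.550)/(P₁+P₂) = 2.069 m.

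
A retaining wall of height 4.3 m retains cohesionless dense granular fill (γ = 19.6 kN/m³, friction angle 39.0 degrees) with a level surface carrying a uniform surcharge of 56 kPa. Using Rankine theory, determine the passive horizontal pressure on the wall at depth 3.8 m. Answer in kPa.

K_p = (1 + sin φ)/(1 − sin φ) = 4.395.
σ_v = γz + q = 19.6 × 3.8 + 56 = 130.5 kPa.
σ_h = K_p σ_v = 4.395 × 130.5 = 573.5 kPa.

574 kPa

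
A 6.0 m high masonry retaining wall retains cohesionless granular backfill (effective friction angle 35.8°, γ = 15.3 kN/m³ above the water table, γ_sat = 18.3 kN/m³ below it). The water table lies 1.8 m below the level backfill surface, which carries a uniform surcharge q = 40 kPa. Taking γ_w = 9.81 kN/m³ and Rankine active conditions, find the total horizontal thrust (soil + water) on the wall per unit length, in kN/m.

K_a = tan²(45° − φ/2) = 0.2619.
γ' = 18.3 − 9.81 = 8.490 kN/m³. h₂ = H − d_w = 4.2 m.
σ'_h: at surface K_a·q = 10.47; at WT K_a(q+γd_w) = 17.69; at base K_a(q+γd_w+γ'h₂) = 27.02 kPa.
P₁ = ½(10.47+17.69)×1.8 = 25.34; P₂ = ½(17.69+27.02)×4.2 = 93.89; P_w = ½γ_w h₂² = 86.52.
Total = 25.34+93.89+86.52 = 205.8 kN/m.

206 kN/m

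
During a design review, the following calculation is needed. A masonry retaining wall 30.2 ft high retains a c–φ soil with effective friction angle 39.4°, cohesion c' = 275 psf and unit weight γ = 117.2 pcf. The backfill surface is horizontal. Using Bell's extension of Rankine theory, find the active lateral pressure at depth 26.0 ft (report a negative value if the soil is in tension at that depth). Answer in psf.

421 psf

K_a = (1 − sin φ)/(1 + sin φ) = 0.2234.
σ_a = K_a γ z − 2c√K_a = 0.2234×117.2×26.0 − 2×275×0.4727 = 420.9 psf.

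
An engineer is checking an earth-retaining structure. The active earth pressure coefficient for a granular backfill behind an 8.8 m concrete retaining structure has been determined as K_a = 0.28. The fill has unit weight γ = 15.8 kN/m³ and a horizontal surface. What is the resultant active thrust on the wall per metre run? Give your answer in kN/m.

171 kN/m

P = ½ K_a γ H² = 0.5 × 0.28 × 15.8 × 8.8² = 171.3 kN/m.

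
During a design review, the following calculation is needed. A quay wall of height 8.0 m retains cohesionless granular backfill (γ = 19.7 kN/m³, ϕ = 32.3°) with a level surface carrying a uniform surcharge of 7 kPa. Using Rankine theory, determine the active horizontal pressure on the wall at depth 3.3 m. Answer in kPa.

21.9 kPa

K_a = (1 − sin φ)/(1 + sin φ) = 0.3035.
σ_v = γz + q = 19.7 × 3.3 + 7 = 72.01 kPa.
σ_h = K_a σ_v = 0.3035 × 72.01 = 21.85 kPa.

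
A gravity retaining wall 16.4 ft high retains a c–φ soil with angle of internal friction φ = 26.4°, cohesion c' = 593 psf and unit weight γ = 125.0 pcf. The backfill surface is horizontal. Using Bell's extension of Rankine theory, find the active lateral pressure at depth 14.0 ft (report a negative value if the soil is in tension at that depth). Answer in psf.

K_a = (1 − sin φ)/(1 + sin φ) = 0.3844.
σ_a = K_a γ z − 2c√K_a = 0.3844×125.0×14.0 − 2×593×0.6200 = -62.59 psf.

-62.6 psf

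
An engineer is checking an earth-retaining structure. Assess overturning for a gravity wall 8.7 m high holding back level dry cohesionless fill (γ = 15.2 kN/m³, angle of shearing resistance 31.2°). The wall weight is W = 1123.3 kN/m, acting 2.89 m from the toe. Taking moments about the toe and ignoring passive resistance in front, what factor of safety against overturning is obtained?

6.13

K_a = tan²(45° − 31.2°/2) = 0.3175.
P_a = ½K_aγH² = 0.5×0.3175×15.2×8.7² = 182.6 kN/m, acting at H/3 = 2.900 m above the base.
Overturning moment M_o = P_a × H/3 = 182.6 × 2.900 = 529.7.
Resisting moment M_r = W × 2.89 = 1123.3 × 2.89 = 3246.
FS_overturning = M_r/M_o = 3246/529.7 = 6.129.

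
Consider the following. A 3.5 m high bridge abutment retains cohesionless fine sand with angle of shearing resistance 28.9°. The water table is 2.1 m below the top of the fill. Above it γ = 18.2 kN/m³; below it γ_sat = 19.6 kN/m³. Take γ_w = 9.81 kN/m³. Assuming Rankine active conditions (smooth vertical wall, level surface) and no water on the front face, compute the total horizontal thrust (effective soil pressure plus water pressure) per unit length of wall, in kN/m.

45.6 kN/m

K_a = tan²(45° − φ/2) = 0.3484.
γ' = 19.6 − 9.81 = 9.790 kN/m³. Depth below WT = 1.4 m.
σ'_h at WT = K_a γ d_w = 13.31 kPa; at base = 13.31 + K_a γ' × 1.4 = 18.09 kPa.
P₁ (0–2.1 m) = ½×13.31×2.1 = 13.98. P₂ (2.1–3.5 m) = ½(13.31+18.09)×1.4 = 21.98.
P_w = ½ γ_w h₂² = 0.5×9.81×1.4² = 9.614. Total = 13.98+21.98+9.614 = 45.58 kN/m.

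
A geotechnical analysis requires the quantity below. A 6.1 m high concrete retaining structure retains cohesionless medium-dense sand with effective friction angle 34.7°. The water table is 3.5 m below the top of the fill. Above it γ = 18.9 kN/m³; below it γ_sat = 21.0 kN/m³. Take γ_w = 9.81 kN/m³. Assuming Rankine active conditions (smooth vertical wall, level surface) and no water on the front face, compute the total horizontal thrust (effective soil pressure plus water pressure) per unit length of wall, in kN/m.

K_a = tan²(45° − φ/2) = 0.2745.
γ' = 21.0 − 9.81 = 11.19 kN/m³. Depth below WT = 2.6 m.
σ'_h at WT = K_a γ d_w = 18.16 kPa; at base = 18.16 + K_a γ' × 2.6 = 26.14 kPa.
P₁ (0–3.5 m) = ½×18.16×3.5 = 31.77. P₂ (3.5–6.1 m) = ½(18.16+26.14)×2.6 = 57.59.
P_w = ½ γ_w h₂² = 0.5×9.81×2.6² = 33.16. Total = 31.77+57.59+33.16 = 122.5 kN/m.

123 kN/m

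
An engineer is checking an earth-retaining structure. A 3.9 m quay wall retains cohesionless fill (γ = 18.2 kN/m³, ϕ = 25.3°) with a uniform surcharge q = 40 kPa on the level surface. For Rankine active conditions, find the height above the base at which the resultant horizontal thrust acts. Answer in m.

1.64 m

K_a = 0.4012.
Triangular part P₁ = ½K_aγH² = 55.53 at H/3 = 1.300 m; rectangular part P₂ = K_a q H = 62.59 at H/2 = 1.950 m.
ȳ = (P₁·1.300 + P₂·1.950)/(P₁+P₂) = 1.644 m.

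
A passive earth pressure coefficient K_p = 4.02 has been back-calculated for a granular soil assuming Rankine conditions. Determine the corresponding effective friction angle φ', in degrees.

K_p = (1+sin φ)/(1−sin φ) ⇒ sin φ = (K_p − 1)/(K_p + 1) = 0.6016.
φ = arcsin(0.6016) = 36.98°.

37.0°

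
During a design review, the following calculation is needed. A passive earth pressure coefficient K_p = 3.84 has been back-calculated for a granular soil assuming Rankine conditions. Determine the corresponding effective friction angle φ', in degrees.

35.9°

K_p = (1+sin φ)/(1−sin φ) ⇒ sin φ = (K_p − 1)/(K_p + 1) = 0.5868.
φ = arcsin(0.5868) = 35.93°.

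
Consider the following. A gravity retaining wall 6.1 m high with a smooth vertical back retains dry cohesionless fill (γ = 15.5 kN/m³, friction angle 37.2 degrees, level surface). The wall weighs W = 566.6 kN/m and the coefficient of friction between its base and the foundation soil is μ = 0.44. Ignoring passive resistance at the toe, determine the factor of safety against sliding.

3.51

K_a = tan²(45° − 37.2°/2) = 0.2464.
P_a = ½K_aγH² = 0.5×0.2464×15.5×6.1² = 71.06 kN/m, acting at H/3 = 2.033 m above the base.
FS_sliding = μW / P_a = 0.44×566.6 / 71.06 = 3.508.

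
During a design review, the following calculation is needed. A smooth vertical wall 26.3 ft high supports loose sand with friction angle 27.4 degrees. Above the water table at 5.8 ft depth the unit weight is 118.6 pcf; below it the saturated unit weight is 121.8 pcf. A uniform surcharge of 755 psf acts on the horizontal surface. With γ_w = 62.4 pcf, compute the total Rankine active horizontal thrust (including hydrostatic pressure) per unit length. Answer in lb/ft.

31000 lb/ft

K_a = tan²(45° − φ/2) = 0.3697.
γ' = 121.8 − 62.4 = 59.40 pcf. h₂ = H − d_w = 20.5 ft.
σ'_h: at surface K_a·q = 279.1; at WT K_a(q+γd_w) = 533.4; at base K_a(q+γd_w+γ'h₂) = 983.6 psf.
P₁ = ½(279.1+533.4)×5.8 = 2356; P₂ = ½(533.4+983.6)×20.5 = 15550; P_w = ½γ_w h₂² = 13110.
Total = 2356+15550+13110 = 31020 lb/ft.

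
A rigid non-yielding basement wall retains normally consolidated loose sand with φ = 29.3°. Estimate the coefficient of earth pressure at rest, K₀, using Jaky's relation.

K₀ = 1 − sin φ' = 1 − sin 29.3° = 0.5106.

0.511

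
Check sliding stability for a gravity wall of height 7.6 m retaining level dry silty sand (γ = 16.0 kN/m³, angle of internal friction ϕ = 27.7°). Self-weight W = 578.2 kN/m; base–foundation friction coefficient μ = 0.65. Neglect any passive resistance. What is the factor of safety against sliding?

2.23

K_a = tan²(45° − 27.7°/2) = 0.3653.
P_a = ½K_aγH² = 0.5×0.3653×16.0×7.6² = 168.8 kN/m, acting at H/3 = 2.533 m above the base.
FS_sliding = μW / P_a = 0.65×578.2 / 168.8 = 2.226.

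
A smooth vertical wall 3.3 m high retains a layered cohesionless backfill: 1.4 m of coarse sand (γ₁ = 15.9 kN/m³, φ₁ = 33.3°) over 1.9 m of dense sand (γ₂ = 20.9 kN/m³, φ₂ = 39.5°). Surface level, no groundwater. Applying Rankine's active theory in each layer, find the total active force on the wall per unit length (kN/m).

22.3 kN/m

K_a1 = tan²(45°−33.3°/2) = 0.2911; K_a2 = tan²(45°−39.5°/2) = 0.2224.
Layer 1: σ at base = K_a1 γ₁ h₁ = 6.481 kPa; P₁ = ½×6.481×1.4 = 4.536.
Layer 2: σ_v at top = γ₁h₁ = 22.26; σ_h top = K_a2×22.26 = 4.951; σ_h base = K_a2×(22.26+20.9×1.9) = 13.78.
P₂ = ½(4.951+13.78)×1.9 = 17.80. Total P_a = 4.536+17.80 = 22.34 kN/m.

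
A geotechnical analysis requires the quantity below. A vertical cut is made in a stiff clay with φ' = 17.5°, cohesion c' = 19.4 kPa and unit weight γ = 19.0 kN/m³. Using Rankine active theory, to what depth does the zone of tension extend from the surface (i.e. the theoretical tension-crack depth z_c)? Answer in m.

K_a = tan²(45° − 17.5°/2) = 0.5376; √K_a = 0.7332.
The active pressure is zero where K_a γ z = 2c√K_a, so z_c = 2c/(γ√K_a) = 2×19.4/(19.0×0.7332) = 2.785 m.

2.79 m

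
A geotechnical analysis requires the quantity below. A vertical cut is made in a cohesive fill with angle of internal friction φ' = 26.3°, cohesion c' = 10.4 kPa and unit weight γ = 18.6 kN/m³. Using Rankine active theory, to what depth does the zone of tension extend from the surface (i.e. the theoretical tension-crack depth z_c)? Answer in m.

1.80 m

K_a = tan²(45° − 26.3°/2) = 0.3859; √K_a = 0.6212.
The active pressure is zero where K_a γ z = 2c√K_a, so z_c = 2c/(γ√K_a) = 2×10.4/(18.6×0.6212) = 1.800 m.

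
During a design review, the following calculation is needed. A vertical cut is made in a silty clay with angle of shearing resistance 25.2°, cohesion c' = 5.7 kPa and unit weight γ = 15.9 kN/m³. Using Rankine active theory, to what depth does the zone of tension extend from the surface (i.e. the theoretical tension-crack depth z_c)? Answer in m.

1.13 m

K_a = tan²(45° − 25.2°/2) = 0.4027; √K_a = 0.6346.
The active pressure is zero where K_a γ z = 2c√K_a, so z_c = 2c/(γ√K_a) = 2×5.7/(15.9×0.6346) = 1.130 m.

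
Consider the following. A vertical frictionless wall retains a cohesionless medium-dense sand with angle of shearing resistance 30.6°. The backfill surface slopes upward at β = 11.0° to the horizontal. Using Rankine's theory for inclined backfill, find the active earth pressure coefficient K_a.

0.344

K_a = cos β · (cos β − √(cos²β − cos²φ)) / (cos β + √(cos²β − cos²φ)).
cos β = 0.9816, cos φ = 0.8607, √(cos²β − cos²φ) = 0.4719.
K_a = 0.9816 × (0.9816 − 0.4719)/(0.9816 + 0.4719) = 0.3442.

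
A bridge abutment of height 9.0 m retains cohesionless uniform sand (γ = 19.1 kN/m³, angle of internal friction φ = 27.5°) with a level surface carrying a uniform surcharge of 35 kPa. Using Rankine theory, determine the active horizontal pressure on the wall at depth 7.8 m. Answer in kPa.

67.7 kPa

K_a = (1 − sin φ)/(1 + sin φ) = 0.3682.
σ_v = γz + q = 19.1 × 7.8 + 35 = 184.0 kPa.
σ_h = K_a σ_v = 0.3682 × 184.0 = 67.75 kPa.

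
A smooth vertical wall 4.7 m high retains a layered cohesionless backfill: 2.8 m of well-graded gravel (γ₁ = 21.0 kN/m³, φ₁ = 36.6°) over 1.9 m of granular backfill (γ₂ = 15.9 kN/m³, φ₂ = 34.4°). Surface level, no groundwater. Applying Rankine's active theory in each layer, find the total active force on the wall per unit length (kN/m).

K_a1 = tan²(45°−36.6°/2) = 0.2530; K_a2 = tan²(45°−34.4°/2) = 0.2780.
Layer 1: σ at base = K_a1 γ₁ h₁ = 14.87 kPa; P₁ = ½×14.87×2.8 = 20.82.
Layer 2: σ_v at top = γ₁h₁ = 58.80; σ_h top = K_a2×58.80 = 16.35; σ_h base = K_a2×(58.80+15.9×1.9) = 24.74.
P₂ = ½(16.35+24.74)×1.9 = 39.03. Total P_a = 20.82+39.03 = 59.86 kN/m.

59.9 kN/m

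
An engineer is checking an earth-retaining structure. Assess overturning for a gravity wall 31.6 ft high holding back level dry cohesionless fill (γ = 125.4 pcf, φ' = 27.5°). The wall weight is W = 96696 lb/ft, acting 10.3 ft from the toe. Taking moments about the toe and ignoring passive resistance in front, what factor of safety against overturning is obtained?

K_a = tan²(45° − 27.5°/2) = 0.3682.
P_a = ½K_aγH² = 0.5×0.3682×125.4×31.6² = 23050 lb/ft, acting at H/3 = 10.53 ft above the base.
Overturning moment M_o = P_a × H/3 = 23050 × 10.53 = 242800.
Resisting moment M_r = W × 10.3 = 96696 × 10.3 = 996000.
FS_overturning = M_r/M_o = 996000/242800 = 4.101.

4.10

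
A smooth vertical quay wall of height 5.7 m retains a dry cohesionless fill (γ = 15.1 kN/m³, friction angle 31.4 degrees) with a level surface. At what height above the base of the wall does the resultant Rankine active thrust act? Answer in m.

K_a = 0.3149.
The pressure distribution is triangular, so the resultant acts at H/3 above the base = 5.7/3 = 1.900 m.

1.90 m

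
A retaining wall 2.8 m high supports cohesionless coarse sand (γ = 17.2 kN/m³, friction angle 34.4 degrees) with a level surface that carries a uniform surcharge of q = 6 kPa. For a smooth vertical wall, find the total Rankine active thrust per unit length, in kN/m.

K_a = tan²(45° − φ/2) = 0.2780.
Soil triangle: ½ K_a γ H² = 0.5×0.2780×17.2×2.8² = 18.74 kN/m.
Surcharge rectangle: K_a q H = 0.2780×6×2.8 = 4.670 kN/m.
Total = 18.74 + 4.670 = 23.41 kN/m.

23.4 kN/m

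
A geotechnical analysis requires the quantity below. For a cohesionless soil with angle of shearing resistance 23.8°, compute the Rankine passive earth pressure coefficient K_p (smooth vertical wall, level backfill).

K_p = (1 + sin φ)/(1 − sin φ) = tan²(45° + 23.8°/2) = 2.353.

2.35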